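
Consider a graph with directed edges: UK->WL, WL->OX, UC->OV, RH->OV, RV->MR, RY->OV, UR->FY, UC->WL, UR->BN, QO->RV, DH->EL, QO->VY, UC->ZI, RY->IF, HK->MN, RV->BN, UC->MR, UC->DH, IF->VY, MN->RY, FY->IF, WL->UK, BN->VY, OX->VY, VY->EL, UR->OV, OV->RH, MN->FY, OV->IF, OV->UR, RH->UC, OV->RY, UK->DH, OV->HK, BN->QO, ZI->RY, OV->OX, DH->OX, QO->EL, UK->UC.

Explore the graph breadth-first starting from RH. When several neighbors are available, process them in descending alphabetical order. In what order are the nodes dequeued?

RH → UC → OV → ZI → WL → MR → DH → UR → RY → OX → IF → HK → UK → EL → FY → BN → VY → MN → QO → RV

Visit RH; enqueue UC, OV → queue [UC, OV]
Visit UC; enqueue ZI, WL, MR, DH → queue [OV, ZI, WL, MR, DH]
Visit OV; enqueue UR, RY, OX, IF, HK → queue [ZI, WL, MR, DH, UR, RY, OX, IF, HK]
Visit ZI → queue [WL, MR, DH, UR, RY, OX, IF, HK]
Visit WL; enqueue UK → queue [MR, DH, UR, RY, OX, IF, HK, UK]
Visit MR → queue [DH, UR, RY, OX, IF, HK, UK]
Visit DH; enqueue EL → queue [UR, RY, OX, IF, HK, UK, EL]
Visit UR; enqueue FY, BN → queue [RY, OX, IF, HK, UK, EL, FY, BN]
Visit RY → queue [OX, IF, HK, UK, EL, FY, BN]
Visit OX; enqueue VY → queue [IF, HK, UK, EL, FY, BN, VY]
Visit IF → queue [HK, UK, EL, FY, BN, VY]
Visit HK; enqueue MN → queue [UK, EL, FY, BN, VY, MN]
Visit UK → queue [EL, FY, BN, VY, MN]
Visit EL → queue [FY, BN, VY, MN]
Visit FY → queue [BN, VY, MN]
Visit BN; enqueue QO → queue [VY, MN, QO]
Visit VY → queue [MN, QO]
Visit MN → queue [QO]
Visit QO; enqueue RV → queue [RV]
Visit RV → queue []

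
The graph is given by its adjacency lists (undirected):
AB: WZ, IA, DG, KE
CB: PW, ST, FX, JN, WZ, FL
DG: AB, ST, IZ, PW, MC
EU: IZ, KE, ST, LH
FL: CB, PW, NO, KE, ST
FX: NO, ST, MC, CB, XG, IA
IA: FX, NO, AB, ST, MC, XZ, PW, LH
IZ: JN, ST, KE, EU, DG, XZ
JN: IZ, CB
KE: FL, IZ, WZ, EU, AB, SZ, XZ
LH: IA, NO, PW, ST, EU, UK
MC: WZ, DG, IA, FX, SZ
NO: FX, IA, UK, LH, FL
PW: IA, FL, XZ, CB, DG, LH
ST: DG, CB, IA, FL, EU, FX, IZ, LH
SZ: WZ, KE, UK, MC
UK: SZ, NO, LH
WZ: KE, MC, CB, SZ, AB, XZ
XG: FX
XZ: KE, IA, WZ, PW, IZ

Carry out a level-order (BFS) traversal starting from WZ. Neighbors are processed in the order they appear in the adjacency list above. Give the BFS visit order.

WZ → KE → MC → CB → SZ → AB → XZ → FL → IZ → EU → DG → IA → FX → PW → ST → JN → UK → NO → LH → XG

Visit WZ; enqueue KE, MC, CB, SZ, AB, XZ → queue [KE, MC, CB, SZ, AB, XZ]
Visit KE; enqueue FL, IZ, EU → queue [MC, CB, SZ, AB, XZ, FL, IZ, EU]
Visit MC; enqueue DG, IA, FX → queue [CB, SZ, AB, XZ, FL, IZ, EU, DG, IA, FX]
Visit CB; enqueue PW, ST, JN → queue [SZ, AB, XZ, FL, IZ, EU, DG, IA, FX, PW, ST, JN]
Visit SZ; enqueue UK → queue [AB, XZ, FL, IZ, EU, DG, IA, FX, PW, ST, JN, UK]
Visit AB → queue [XZ, FL, IZ, EU, DG, IA, FX, PW, ST, JN, UK]
Visit XZ → queue [FL, IZ, EU, DG, IA, FX, PW, ST, JN, UK]
Visit FL; enqueue NO → queue [IZ, EU, DG, IA, FX, PW, ST, JN, UK, NO]
Visit IZ → queue [EU, DG, IA, FX, PW, ST, JN, UK, NO]
Visit EU; enqueue LH → queue [DG, IA, FX, PW, ST, JN, UK, NO, LH]
Visit DG → queue [IA, FX, PW, ST, JN, UK, NO, LH]
Visit IA → queue [FX, PW, ST, JN, UK, NO, LH]
Visit FX; enqueue XG → queue [PW, ST, JN, UK, NO, LH, XG]
Visit PW → queue [ST, JN, UK, NO, LH, XG]
Visit ST → queue [JN, UK, NO, LH, XG]
Visit JN → queue [UK, NO, LH, XG]
Visit UK → queue [NO, LH, XG]
Visit NO → queue [LH, XG]
Visit LH → queue [XG]
Visit XG → queue []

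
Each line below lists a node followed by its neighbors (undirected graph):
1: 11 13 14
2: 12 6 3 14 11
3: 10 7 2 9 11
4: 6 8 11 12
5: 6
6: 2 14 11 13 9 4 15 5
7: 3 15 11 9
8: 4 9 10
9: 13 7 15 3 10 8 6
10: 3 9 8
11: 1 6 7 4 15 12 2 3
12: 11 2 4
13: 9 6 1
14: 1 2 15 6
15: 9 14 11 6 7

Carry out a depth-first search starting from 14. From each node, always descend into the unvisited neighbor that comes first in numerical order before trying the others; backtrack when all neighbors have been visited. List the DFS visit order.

14 -> 1 -> 11 -> 2 -> 3 -> 7 -> 9 -> 6 -> 4 -> 8 -> 10 -> 12 -> 5 -> 13 -> 15

Visit 14
14 → 1
1 → 11
11 → 2
2 → 3
3 → 7
7 → 9
9 → 6
6 → 4
4 → 8
8 → 10
4 → 12
6 → 5
6 → 13
6 → 15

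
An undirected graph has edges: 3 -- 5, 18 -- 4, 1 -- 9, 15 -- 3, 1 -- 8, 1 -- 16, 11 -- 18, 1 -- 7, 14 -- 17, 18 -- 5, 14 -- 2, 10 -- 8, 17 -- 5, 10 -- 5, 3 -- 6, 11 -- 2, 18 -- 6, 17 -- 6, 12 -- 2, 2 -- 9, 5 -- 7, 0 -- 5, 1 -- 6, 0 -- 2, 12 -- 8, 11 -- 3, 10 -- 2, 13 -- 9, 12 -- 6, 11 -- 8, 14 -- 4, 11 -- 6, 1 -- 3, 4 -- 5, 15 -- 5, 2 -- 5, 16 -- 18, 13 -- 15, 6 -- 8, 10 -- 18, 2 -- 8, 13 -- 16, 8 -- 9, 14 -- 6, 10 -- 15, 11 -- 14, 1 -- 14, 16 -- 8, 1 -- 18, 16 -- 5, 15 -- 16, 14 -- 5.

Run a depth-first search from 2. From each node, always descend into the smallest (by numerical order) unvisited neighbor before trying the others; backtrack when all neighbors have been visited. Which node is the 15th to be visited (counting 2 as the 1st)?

Visit 2
2 → 0
0 → 5
5 → 3
3 → 1
1 → 6
6 → 8
8 → 9
9 → 13
13 → 15
15 → 10
10 → 18
18 → 4
4 → 14
14 → 11
14 → 17
18 → 16
8 → 12
1 → 7

Visit order: 2, 0, 5, 3, 1, 6, 8, 9, 13, 15, 10, 18, 4, 14, 11, 17, 16, 12, 7

11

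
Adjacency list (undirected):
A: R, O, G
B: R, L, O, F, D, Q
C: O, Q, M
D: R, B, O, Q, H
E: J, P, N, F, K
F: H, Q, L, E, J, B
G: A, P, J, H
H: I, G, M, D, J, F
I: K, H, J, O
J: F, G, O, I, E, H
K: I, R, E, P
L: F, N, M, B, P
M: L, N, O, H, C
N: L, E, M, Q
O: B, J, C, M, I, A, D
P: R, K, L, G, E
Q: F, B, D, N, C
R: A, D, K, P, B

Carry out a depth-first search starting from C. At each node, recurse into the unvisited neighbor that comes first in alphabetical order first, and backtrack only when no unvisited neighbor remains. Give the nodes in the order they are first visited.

Visit C
C → M
M → H
H → D
D → B
B → F
F → E
E → J
J → G
G → A
A → O
O → I
I → K
K → P
P → L
L → N
N → Q
P → R

C, M, H, D, B, F, E, J, G, A, O, I, K, P, L, N, Q, R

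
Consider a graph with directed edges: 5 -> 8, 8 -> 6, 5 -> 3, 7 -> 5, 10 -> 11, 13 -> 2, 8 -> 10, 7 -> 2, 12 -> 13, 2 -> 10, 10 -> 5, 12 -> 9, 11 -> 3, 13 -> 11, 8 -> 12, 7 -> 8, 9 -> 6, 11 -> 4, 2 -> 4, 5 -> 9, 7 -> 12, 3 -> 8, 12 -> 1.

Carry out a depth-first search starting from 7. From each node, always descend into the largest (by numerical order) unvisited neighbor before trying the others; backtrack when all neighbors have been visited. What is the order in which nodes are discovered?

Visit 7
7 → 12
12 → 13
13 → 11
11 → 4
11 → 3
3 → 8
8 → 10
10 → 5
5 → 9
9 → 6
13 → 2
12 → 1

7 → 12 → 13 → 11 → 4 → 3 → 8 → 10 → 5 → 9 → 6 → 2 → 1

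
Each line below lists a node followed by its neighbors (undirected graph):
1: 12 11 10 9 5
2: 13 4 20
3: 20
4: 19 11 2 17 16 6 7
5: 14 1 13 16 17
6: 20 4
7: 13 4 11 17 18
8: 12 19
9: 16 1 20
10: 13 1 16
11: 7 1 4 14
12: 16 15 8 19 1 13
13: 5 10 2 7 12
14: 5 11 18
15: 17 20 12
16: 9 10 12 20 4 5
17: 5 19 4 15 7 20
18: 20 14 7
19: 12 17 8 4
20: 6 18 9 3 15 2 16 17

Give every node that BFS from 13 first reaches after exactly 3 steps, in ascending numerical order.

Level 0: 13
Level 1: 2, 5, 7, 10, 12
Level 2: 1, 4, 8, 11, 14, 15, 16, 17, 18, 19, 20
Level 3: 3, 6, 9

3, 6, 9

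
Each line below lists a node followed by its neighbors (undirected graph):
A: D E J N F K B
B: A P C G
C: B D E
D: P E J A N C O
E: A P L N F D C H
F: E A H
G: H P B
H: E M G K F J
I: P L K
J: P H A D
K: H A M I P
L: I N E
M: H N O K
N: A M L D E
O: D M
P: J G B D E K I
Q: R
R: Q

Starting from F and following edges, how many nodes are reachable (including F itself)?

BFS from F visits: F, H, E, A, M, K, J, G, P, N, L, D, C, B, O, I
Reachable nodes: 16 of 18 total.

16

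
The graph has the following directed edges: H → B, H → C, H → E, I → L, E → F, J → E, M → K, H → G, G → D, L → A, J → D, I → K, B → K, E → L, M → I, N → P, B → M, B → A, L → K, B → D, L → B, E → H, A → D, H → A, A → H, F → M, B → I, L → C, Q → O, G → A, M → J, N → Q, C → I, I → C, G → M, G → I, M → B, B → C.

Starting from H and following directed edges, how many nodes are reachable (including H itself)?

BFS from H visits: H, G, E, C, B, A, M, I, D, L, F, K, J
Reachable nodes: 13 of 17 total.

13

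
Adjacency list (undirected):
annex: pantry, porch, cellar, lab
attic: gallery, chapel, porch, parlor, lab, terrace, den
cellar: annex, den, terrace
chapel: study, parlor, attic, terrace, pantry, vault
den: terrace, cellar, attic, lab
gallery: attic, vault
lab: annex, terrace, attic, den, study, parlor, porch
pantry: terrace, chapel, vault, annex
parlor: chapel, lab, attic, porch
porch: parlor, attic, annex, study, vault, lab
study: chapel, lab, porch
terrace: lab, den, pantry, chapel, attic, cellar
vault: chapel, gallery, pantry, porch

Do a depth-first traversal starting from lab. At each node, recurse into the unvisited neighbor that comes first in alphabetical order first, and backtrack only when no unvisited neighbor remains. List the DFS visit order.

Visit lab
lab → annex
annex → cellar
cellar → den
den → attic
attic → chapel
chapel → pantry
pantry → terrace
pantry → vault
vault → gallery
vault → porch
porch → parlor
porch → study

lab -> annex -> cellar -> den -> attic -> chapel -> pantry -> terrace -> vault -> gallery -> porch -> parlor -> study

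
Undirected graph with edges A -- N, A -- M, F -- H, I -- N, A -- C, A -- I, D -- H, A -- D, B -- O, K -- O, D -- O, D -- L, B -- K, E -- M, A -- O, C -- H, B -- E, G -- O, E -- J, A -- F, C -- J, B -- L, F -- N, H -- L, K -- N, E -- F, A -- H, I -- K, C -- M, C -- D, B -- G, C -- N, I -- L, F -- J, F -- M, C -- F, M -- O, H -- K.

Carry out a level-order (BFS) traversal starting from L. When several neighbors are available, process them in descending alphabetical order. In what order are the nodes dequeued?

Visit L; enqueue I, H, D, B → queue [I, H, D, B]
Visit I; enqueue N, K, A → queue [H, D, B, N, K, A]
Visit H; enqueue F, C → queue [D, B, N, K, A, F, C]
Visit D; enqueue O → queue [B, N, K, A, F, C, O]
Visit B; enqueue G, E → queue [N, K, A, F, C, O, G, E]
Visit N → queue [K, A, F, C, O, G, E]
Visit K → queue [A, F, C, O, G, E]
Visit A; enqueue M → queue [F, C, O, G, E, M]
Visit F; enqueue J → queue [C, O, G, E, M, J]
Visit C → queue [O, G, E, M, J]
Visit O → queue [G, E, M, J]
Visit G → queue [E, M, J]
Visit E → queue [M, J]
Visit M → queue [J]
Visit J → queue []

L, I, H, D, B, N, K, A, F, C, O, G, E, M, J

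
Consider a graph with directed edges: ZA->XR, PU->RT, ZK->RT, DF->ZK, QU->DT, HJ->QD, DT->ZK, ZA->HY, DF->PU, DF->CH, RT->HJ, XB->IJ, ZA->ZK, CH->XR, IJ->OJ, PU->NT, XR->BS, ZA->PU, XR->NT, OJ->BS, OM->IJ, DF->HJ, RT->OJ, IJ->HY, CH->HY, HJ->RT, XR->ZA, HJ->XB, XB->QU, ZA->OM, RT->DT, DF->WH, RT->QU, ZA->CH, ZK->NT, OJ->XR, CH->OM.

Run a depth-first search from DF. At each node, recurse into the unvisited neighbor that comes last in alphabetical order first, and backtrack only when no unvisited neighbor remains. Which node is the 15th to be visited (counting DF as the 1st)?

BS

Visit DF
DF → ZK
ZK → RT
RT → QU
QU → DT
RT → OJ
OJ → XR
XR → ZA
ZA → PU
PU → NT
ZA → OM
OM → IJ
IJ → HY
ZA → CH
XR → BS
RT → HJ
HJ → XB
HJ → QD
DF → WH

Visit order: DF, ZK, RT, QU, DT, OJ, XR, ZA, PU, NT, OM, IJ, HY, CH, BS, HJ, XB, QD, WH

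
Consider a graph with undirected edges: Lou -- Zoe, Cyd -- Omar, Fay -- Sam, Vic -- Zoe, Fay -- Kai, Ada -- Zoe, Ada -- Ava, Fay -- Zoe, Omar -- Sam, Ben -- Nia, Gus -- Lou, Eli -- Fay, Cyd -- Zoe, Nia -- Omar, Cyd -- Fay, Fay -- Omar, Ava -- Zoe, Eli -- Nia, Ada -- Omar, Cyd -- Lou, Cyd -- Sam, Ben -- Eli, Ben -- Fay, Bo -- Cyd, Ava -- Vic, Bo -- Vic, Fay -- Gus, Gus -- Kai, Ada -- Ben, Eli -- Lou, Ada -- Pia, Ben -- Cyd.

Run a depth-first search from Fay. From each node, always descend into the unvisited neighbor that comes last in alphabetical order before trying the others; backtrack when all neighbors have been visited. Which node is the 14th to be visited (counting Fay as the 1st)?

Visit Fay
Fay → Zoe
Zoe → Vic
Vic → Bo
Bo → Cyd
Cyd → Sam
Sam → Omar
Omar → Nia
Nia → Eli
Eli → Lou
Lou → Gus
Gus → Kai
Eli → Ben
Ben → Ada
Ada → Pia
Ada → Ava

Visit order: Fay, Zoe, Vic, Bo, Cyd, Sam, Omar, Nia, Eli, Lou, Gus, Kai, Ben, Ada, Pia, Ava

Ada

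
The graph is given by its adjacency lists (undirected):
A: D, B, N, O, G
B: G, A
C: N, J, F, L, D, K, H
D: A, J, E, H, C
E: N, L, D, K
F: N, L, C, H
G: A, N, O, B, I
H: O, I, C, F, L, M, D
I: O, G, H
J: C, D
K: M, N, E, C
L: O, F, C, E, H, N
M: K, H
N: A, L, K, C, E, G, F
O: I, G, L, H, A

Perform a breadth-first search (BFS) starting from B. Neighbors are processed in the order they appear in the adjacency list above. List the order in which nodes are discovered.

B, G, A, N, O, I, D, L, K, C, E, F, H, J, M

Visit B; enqueue G, A → queue [G, A]
Visit G; enqueue N, O, I → queue [A, N, O, I]
Visit A; enqueue D → queue [N, O, I, D]
Visit N; enqueue L, K, C, E, F → queue [O, I, D, L, K, C, E, F]
Visit O; enqueue H → queue [I, D, L, K, C, E, F, H]
Visit I → queue [D, L, K, C, E, F, H]
Visit D; enqueue J → queue [L, K, C, E, F, H, J]
Visit L → queue [K, C, E, F, H, J]
Visit K; enqueue M → queue [C, E, F, H, J, M]
Visit C → queue [E, F, H, J, M]
Visit E → queue [F, H, J, M]
Visit F → queue [H, J, M]
Visit H → queue [J, M]
Visit J → queue [M]
Visit M → queue []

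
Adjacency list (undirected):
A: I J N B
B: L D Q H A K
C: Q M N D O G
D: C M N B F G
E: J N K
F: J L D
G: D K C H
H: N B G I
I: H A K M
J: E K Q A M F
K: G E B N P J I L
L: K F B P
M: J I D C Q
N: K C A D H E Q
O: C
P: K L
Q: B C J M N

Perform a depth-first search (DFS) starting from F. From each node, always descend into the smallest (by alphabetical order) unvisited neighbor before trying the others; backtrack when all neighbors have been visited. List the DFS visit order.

Visit F
F → D
D → B
B → A
A → I
I → H
H → G
G → C
C → M
M → J
J → E
E → K
K → L
L → P
K → N
N → Q
C → O

F → D → B → A → I → H → G → C → M → J → E → K → L → P → N → Q → O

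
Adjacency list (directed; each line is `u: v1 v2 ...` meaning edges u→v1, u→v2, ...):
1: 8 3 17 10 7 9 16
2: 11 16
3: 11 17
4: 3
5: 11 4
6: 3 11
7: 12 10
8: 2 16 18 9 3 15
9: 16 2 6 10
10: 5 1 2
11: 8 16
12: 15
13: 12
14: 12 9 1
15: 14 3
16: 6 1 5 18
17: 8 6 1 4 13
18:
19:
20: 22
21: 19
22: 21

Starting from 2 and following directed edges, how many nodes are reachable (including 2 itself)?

18

BFS from 2 visits: 2, 11, 16, 8, 6, 1, 5, 18, 9, 3, 15, 17, 10, 7, 4, 14, 13, 12
Reachable nodes: 18 of 22 total.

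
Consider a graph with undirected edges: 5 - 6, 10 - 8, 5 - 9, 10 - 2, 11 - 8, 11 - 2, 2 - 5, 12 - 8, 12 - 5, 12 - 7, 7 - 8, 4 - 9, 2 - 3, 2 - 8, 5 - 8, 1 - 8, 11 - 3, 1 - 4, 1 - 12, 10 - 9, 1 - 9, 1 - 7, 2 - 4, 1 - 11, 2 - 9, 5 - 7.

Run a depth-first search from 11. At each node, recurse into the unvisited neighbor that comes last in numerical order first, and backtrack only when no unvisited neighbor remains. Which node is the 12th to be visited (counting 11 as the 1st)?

Visit 11
11 → 8
8 → 12
12 → 7
7 → 5
5 → 9
9 → 10
10 → 2
2 → 4
4 → 1
2 → 3
5 → 6

Visit order: 11, 8, 12, 7, 5, 9, 10, 2, 4, 1, 3, 6

6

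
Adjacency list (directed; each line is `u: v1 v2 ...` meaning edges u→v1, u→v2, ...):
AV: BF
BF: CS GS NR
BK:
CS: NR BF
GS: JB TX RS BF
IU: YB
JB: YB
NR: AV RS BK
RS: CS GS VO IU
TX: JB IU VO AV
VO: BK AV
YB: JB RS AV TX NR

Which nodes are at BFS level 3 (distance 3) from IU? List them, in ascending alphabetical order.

Level 0: IU
Level 1: YB
Level 2: AV, JB, NR, RS, TX
Level 3: BF, BK, CS, GS, VO

BF, BK, CS, GS, VO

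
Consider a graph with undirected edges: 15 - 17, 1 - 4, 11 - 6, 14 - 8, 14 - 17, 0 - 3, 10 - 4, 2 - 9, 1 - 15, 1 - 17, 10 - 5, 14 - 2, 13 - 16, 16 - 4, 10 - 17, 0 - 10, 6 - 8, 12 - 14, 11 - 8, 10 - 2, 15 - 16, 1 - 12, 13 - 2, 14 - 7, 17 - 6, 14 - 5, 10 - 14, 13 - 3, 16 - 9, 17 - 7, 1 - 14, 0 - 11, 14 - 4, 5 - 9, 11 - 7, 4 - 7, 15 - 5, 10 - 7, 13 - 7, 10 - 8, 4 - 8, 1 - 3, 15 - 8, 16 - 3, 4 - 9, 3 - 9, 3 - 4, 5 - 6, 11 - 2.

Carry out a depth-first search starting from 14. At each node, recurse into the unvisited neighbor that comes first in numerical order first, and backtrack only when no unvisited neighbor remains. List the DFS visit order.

14 1 3 0 10 2 9 4 7 11 6 5 15 8 16 13 17 12

Visit 14
14 → 1
1 → 3
3 → 0
0 → 10
10 → 2
2 → 9
9 → 4
4 → 7
7 → 11
11 → 6
6 → 5
5 → 15
15 → 8
15 → 16
16 → 13
15 → 17
1 → 12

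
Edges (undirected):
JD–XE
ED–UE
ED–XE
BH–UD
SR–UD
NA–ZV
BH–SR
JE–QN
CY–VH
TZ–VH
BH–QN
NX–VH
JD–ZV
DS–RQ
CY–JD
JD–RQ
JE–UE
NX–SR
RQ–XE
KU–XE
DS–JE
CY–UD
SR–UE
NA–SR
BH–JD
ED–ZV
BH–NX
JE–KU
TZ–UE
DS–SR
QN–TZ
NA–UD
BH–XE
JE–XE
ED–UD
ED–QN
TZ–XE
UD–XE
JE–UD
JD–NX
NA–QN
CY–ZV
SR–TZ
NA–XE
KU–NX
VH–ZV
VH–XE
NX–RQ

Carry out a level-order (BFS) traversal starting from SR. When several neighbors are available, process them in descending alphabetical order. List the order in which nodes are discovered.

SR UE UD TZ NX NA DS BH JE ED XE CY VH QN RQ KU JD ZV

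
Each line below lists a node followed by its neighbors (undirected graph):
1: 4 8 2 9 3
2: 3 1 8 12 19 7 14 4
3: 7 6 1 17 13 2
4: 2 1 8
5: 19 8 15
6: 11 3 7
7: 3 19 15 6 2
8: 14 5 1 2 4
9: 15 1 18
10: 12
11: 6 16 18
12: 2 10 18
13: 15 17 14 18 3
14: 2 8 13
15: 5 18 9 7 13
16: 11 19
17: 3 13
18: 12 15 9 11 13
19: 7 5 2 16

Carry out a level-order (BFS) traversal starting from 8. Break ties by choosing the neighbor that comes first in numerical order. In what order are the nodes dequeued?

8, 1, 2, 4, 5, 14, 3, 9, 7, 12, 19, 15, 13, 6, 17, 18, 10, 16, 11

Visit 8; enqueue 1, 2, 4, 5, 14 → queue [1, 2, 4, 5, 14]
Visit 1; enqueue 3, 9 → queue [2, 4, 5, 14, 3, 9]
Visit 2; enqueue 7, 12, 19 → queue [4, 5, 14, 3, 9, 7, 12, 19]
Visit 4 → queue [5, 14, 3, 9, 7, 12, 19]
Visit 5; enqueue 15 → queue [14, 3, 9, 7, 12, 19, 15]
Visit 14; enqueue 13 → queue [3, 9, 7, 12, 19, 15, 13]
Visit 3; enqueue 6, 17 → queue [9, 7, 12, 19, 15, 13, 6, 17]
Visit 9; enqueue 18 → queue [7, 12, 19, 15, 13, 6, 17, 18]
Visit 7 → queue [12, 19, 15, 13, 6, 17, 18]
Visit 12; enqueue 10 → queue [19, 15, 13, 6, 17, 18, 10]
Visit 19; enqueue 16 → queue [15, 13, 6, 17, 18, 10, 16]
Visit 15 → queue [13, 6, 17, 18, 10, 16]
Visit 13 → queue [6, 17, 18, 10, 16]
Visit 6; enqueue 11 → queue [17, 18, 10, 16, 11]
Visit 17 → queue [18, 10, 16, 11]
Visit 18 → queue [10, 16, 11]
Visit 10 → queue [16, 11]
Visit 16 → queue [11]
Visit 11 → queue []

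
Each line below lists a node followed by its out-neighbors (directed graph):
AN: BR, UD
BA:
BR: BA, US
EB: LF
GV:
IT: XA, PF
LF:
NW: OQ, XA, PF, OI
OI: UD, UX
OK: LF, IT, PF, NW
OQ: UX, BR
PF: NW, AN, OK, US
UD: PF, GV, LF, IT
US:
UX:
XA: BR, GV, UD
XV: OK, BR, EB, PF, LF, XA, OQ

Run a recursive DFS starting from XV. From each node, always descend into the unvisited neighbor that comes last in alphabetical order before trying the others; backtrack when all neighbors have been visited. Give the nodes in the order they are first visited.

XV XA UD PF US OK NW OQ UX BR BA OI LF IT AN GV EB

Visit XV
XV → XA
XA → UD
UD → PF
PF → US
PF → OK
OK → NW
NW → OQ
OQ → UX
OQ → BR
BR → BA
NW → OI
OK → LF
OK → IT
PF → AN
UD → GV
XV → EB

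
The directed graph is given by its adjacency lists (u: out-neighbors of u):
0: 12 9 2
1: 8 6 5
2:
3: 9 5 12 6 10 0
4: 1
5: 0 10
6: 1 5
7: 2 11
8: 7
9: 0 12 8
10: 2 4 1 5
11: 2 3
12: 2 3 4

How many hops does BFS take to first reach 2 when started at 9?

2

Level 0: 9
Level 1: 0, 8, 12
Level 2: 2, 3, 4, 7
Level 3: 1, 5, 6, 10, 11
2 first appears at level 2.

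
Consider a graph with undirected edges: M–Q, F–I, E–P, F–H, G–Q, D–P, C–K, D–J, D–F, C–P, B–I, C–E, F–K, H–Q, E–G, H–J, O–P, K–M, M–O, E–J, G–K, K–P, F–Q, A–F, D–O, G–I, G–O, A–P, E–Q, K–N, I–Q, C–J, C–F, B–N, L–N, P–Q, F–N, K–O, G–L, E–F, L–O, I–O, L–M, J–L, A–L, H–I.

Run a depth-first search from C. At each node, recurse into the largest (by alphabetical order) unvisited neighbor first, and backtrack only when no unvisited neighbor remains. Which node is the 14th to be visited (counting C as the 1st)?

F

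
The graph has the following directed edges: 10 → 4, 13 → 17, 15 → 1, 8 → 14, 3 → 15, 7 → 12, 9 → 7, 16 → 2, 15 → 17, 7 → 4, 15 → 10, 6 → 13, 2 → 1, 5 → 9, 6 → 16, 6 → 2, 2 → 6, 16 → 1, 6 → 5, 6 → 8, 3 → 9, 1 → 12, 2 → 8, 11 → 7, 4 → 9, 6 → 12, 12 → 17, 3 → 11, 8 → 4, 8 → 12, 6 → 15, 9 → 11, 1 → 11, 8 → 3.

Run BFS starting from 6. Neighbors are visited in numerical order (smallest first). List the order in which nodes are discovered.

6 → 2 → 5 → 8 → 12 → 13 → 15 → 16 → 1 → 9 → 3 → 4 → 14 → 17 → 10 → 11 → 7

Visit 6; enqueue 2, 5, 8, 12, 13, 15, 16 → queue [2, 5, 8, 12, 13, 15, 16]
Visit 2; enqueue 1 → queue [5, 8, 12, 13, 15, 16, 1]
Visit 5; enqueue 9 → queue [8, 12, 13, 15, 16, 1, 9]
Visit 8; enqueue 3, 4, 14 → queue [12, 13, 15, 16, 1, 9, 3, 4, 14]
Visit 12; enqueue 17 → queue [13, 15, 16, 1, 9, 3, 4, 14, 17]
Visit 13 → queue [15, 16, 1, 9, 3, 4, 14, 17]
Visit 15; enqueue 10 → queue [16, 1, 9, 3, 4, 14, 17, 10]
Visit 16 → queue [1, 9, 3, 4, 14, 17, 10]
Visit 1; enqueue 11 → queue [9, 3, 4, 14, 17, 10, 11]
Visit 9; enqueue 7 → queue [3, 4, 14, 17, 10, 11, 7]
Visit 3 → queue [4, 14, 17, 10, 11, 7]
Visit 4 → queue [14, 17, 10, 11, 7]
Visit 14 → queue [17, 10, 11, 7]
Visit 17 → queue [10, 11, 7]
Visit 10 → queue [11, 7]
Visit 11 → queue [7]
Visit 7 → queue []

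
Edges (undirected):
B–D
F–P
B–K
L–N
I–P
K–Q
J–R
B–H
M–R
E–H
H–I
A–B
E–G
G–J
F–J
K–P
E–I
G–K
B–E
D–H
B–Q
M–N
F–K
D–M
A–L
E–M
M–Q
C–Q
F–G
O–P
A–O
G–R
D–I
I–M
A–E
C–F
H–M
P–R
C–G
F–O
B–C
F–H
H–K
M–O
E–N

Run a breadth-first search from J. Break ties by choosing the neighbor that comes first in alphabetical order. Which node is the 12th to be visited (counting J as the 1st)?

Visit J; enqueue F, G, R → queue [F, G, R]
Visit F; enqueue C, H, K, O, P → queue [G, R, C, H, K, O, P]
Visit G; enqueue E → queue [R, C, H, K, O, P, E]
Visit R; enqueue M → queue [C, H, K, O, P, E, M]
Visit C; enqueue B, Q → queue [H, K, O, P, E, M, B, Q]
Visit H; enqueue D, I → queue [K, O, P, E, M, B, Q, D, I]
Visit K → queue [O, P, E, M, B, Q, D, I]
Visit O; enqueue A → queue [P, E, M, B, Q, D, I, A]
Visit P → queue [E, M, B, Q, D, I, A]
Visit E; enqueue N → queue [M, B, Q, D, I, A, N]
Visit M → queue [B, Q, D, I, A, N]
Visit B → queue [Q, D, I, A, N]
Visit Q → queue [D, I, A, N]
Visit D → queue [I, A, N]
Visit I → queue [A, N]
Visit A; enqueue L → queue [N, L]
Visit N → queue [L]
Visit L → queue []

Visit order: J, F, G, R, C, H, K, O, P, E, M, B, Q, D, I, A, N, L

B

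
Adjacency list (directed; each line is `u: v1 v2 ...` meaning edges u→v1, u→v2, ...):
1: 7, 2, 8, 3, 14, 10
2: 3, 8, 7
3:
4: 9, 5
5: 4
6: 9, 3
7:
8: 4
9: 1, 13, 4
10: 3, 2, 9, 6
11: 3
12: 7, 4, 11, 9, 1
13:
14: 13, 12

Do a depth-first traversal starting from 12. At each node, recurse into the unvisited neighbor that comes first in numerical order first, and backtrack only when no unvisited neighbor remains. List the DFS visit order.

Visit 12
12 → 1
1 → 2
2 → 3
2 → 7
2 → 8
8 → 4
4 → 5
4 → 9
9 → 13
1 → 10
10 → 6
1 → 14
12 → 11

12 → 1 → 2 → 3 → 7 → 8 → 4 → 5 → 9 → 13 → 10 → 6 → 14 → 11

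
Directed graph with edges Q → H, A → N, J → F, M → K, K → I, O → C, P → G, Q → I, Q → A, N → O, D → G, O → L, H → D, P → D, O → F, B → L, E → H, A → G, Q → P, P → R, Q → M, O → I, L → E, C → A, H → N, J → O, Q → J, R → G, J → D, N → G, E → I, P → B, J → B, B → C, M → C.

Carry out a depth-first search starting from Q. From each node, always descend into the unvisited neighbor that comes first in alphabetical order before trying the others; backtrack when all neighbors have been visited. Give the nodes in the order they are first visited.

Q, A, G, N, O, C, F, I, L, E, H, D, J, B, M, K, P, R

Visit Q
Q → A
A → G
A → N
N → O
O → C
O → F
O → I
O → L
L → E
E → H
H → D
Q → J
J → B
Q → M
M → K
Q → P
P → R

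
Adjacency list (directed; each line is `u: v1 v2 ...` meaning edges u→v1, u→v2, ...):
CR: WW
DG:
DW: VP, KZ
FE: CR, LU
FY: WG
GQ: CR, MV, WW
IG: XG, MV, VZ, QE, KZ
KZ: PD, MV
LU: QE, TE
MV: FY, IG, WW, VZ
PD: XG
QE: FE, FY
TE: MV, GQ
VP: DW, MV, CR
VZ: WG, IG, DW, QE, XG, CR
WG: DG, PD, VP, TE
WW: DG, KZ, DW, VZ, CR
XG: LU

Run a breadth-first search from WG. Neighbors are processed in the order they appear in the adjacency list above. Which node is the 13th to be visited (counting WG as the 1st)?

Visit WG; enqueue DG, PD, VP, TE → queue [DG, PD, VP, TE]
Visit DG → queue [PD, VP, TE]
Visit PD; enqueue XG → queue [VP, TE, XG]
Visit VP; enqueue DW, MV, CR → queue [TE, XG, DW, MV, CR]
Visit TE; enqueue GQ → queue [XG, DW, MV, CR, GQ]
Visit XG; enqueue LU → queue [DW, MV, CR, GQ, LU]
Visit DW; enqueue KZ → queue [MV, CR, GQ, LU, KZ]
Visit MV; enqueue FY, IG, WW, VZ → queue [CR, GQ, LU, KZ, FY, IG, WW, VZ]
Visit CR → queue [GQ, LU, KZ, FY, IG, WW, VZ]
Visit GQ → queue [LU, KZ, FY, IG, WW, VZ]
Visit LU; enqueue QE → queue [KZ, FY, IG, WW, VZ, QE]
Visit KZ → queue [FY, IG, WW, VZ, QE]
Visit FY → queue [IG, WW, VZ, QE]
Visit IG → queue [WW, VZ, QE]
Visit WW → queue [VZ, QE]
Visit VZ → queue [QE]
Visit QE; enqueue FE → queue [FE]
Visit FE → queue []

Visit order: WG, DG, PD, VP, TE, XG, DW, MV, CR, GQ, LU, KZ, FY, IG, WW, VZ, QE, FE

FY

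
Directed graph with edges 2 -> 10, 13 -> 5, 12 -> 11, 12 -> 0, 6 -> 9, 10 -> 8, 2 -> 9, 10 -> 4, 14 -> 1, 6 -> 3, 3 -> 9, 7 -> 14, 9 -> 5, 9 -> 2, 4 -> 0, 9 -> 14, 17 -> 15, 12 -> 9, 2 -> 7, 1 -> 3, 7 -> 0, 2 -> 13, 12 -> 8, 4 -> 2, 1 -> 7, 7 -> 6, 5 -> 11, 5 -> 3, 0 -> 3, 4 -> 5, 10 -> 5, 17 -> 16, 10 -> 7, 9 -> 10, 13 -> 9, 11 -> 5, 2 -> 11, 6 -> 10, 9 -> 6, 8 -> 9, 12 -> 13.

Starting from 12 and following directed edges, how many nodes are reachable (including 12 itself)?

BFS from 12 visits: 12, 13, 11, 9, 8, 0, 5, 14, 10, 6, 2, 3, 1, 7, 4
Reachable nodes: 15 of 18 total.

15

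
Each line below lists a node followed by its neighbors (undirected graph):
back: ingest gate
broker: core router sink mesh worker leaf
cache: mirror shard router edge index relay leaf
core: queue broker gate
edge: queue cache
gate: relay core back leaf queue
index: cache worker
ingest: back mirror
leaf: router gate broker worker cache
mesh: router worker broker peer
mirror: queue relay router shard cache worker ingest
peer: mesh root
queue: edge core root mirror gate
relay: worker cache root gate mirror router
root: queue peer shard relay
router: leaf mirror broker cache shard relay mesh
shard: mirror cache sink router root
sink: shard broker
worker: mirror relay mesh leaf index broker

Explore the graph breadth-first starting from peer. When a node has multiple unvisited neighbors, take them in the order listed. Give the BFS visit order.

Visit peer; enqueue mesh, root → queue [mesh, root]
Visit mesh; enqueue router, worker, broker → queue [root, router, worker, broker]
Visit root; enqueue queue, shard, relay → queue [router, worker, broker, queue, shard, relay]
Visit router; enqueue leaf, mirror, cache → queue [worker, broker, queue, shard, relay, leaf, mirror, cache]
Visit worker; enqueue index → queue [broker, queue, shard, relay, leaf, mirror, cache, index]
Visit broker; enqueue core, sink → queue [queue, shard, relay, leaf, mirror, cache, index, core, sink]
Visit queue; enqueue edge, gate → queue [shard, relay, leaf, mirror, cache, index, core, sink, edge, gate]
Visit shard → queue [relay, leaf, mirror, cache, index, core, sink, edge, gate]
Visit relay → queue [leaf, mirror, cache, index, core, sink, edge, gate]
Visit leaf → queue [mirror, cache, index, core, sink, edge, gate]
Visit mirror; enqueue ingest → queue [cache, index, core, sink, edge, gate, ingest]
Visit cache → queue [index, core, sink, edge, gate, ingest]
Visit index → queue [core, sink, edge, gate, ingest]
Visit core → queue [sink, edge, gate, ingest]
Visit sink → queue [edge, gate, ingest]
Visit edge → queue [gate, ingest]
Visit gate; enqueue back → queue [ingest, back]
Visit ingest → queue [back]
Visit back → queue []

peer mesh root router worker broker queue shard relay leaf mirror cache index core sink edge gate ingest back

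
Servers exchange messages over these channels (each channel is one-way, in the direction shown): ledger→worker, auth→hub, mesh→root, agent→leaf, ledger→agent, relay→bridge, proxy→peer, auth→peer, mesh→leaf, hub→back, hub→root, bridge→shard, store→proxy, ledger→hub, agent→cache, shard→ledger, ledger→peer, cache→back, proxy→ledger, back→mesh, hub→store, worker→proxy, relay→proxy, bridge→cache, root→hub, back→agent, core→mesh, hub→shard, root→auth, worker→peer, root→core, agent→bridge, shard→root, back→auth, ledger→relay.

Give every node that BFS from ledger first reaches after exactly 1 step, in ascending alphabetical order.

agent, hub, peer, relay, worker

Level 0: ledger
Level 1: agent, hub, peer, relay, worker
Level 2: back, bridge, cache, leaf, proxy, root, shard, store
Level 3: auth, core, mesh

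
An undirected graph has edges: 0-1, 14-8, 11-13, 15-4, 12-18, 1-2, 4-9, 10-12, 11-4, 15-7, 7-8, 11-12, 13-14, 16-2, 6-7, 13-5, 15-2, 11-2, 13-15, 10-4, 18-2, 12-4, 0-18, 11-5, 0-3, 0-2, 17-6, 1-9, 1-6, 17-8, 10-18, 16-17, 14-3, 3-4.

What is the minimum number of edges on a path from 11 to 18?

2

Level 0: 11
Level 1: 2, 4, 5, 12, 13
Level 2: 0, 1, 3, 9, 10, 14, 15, 16, 18
Level 3: 6, 7, 8, 17
18 first appears at level 2.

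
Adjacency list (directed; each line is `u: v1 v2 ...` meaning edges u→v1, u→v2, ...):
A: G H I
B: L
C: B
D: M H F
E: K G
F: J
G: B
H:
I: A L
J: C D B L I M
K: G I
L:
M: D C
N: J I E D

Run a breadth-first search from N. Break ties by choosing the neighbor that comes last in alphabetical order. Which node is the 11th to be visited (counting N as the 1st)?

K

Visit N; enqueue J, I, E, D → queue [J, I, E, D]
Visit J; enqueue M, L, C, B → queue [I, E, D, M, L, C, B]
Visit I; enqueue A → queue [E, D, M, L, C, B, A]
Visit E; enqueue K, G → queue [D, M, L, C, B, A, K, G]
Visit D; enqueue H, F → queue [M, L, C, B, A, K, G, H, F]
Visit M → queue [L, C, B, A, K, G, H, F]
Visit L → queue [C, B, A, K, G, H, F]
Visit C → queue [B, A, K, G, H, F]
Visit B → queue [A, K, G, H, F]
Visit A → queue [K, G, H, F]
Visit K → queue [G, H, F]
Visit G → queue [H, F]
Visit H → queue [F]
Visit F → queue []

Visit order: N, J, I, E, D, M, L, C, B, A, K, G, H, F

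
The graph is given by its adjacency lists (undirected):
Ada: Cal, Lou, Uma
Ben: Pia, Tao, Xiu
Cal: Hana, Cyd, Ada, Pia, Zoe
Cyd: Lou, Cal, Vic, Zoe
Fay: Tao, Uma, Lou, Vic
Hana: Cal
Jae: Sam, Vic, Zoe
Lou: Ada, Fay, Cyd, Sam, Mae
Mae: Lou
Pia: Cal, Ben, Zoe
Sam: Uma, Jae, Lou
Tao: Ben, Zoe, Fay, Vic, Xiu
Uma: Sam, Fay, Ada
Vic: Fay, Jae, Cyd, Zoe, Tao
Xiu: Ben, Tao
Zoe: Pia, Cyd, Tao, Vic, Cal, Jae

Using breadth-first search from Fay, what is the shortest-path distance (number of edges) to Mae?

Level 0: Fay
Level 1: Lou, Tao, Uma, Vic
Level 2: Ada, Ben, Cyd, Jae, Mae, Sam, Xiu, Zoe
Level 3: Cal, Pia
Level 4: Hana
Mae first appears at level 2.

2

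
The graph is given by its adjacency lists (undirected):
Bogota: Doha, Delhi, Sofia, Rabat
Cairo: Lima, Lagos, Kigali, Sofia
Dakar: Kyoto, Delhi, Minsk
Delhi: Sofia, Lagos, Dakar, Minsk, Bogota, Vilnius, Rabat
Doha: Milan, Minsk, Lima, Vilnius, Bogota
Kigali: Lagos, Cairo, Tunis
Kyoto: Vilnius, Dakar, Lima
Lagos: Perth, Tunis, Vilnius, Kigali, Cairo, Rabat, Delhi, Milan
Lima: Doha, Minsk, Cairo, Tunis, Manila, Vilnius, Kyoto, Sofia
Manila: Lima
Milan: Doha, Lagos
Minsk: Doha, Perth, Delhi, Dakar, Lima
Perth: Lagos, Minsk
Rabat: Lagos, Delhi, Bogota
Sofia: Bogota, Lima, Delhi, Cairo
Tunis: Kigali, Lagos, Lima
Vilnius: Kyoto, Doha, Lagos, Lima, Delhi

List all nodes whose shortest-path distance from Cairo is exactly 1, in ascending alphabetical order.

Level 0: Cairo
Level 1: Kigali, Lagos, Lima, Sofia
Level 2: Bogota, Delhi, Doha, Kyoto, Manila, Milan, Minsk, Perth, Rabat, Tunis, Vilnius
Level 3: Dakar

Kigali, Lagos, Lima, Sofia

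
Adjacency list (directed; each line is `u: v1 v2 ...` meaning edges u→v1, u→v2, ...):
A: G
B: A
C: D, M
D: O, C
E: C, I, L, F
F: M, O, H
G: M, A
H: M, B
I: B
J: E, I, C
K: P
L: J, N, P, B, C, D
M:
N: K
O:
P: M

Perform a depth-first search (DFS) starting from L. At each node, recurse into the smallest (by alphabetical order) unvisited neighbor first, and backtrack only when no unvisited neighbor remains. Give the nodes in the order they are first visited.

L, B, A, G, M, C, D, O, J, E, F, H, I, N, K, P

Visit L
L → B
B → A
A → G
G → M
L → C
C → D
D → O
L → J
J → E
E → F
F → H
E → I
L → N
N → K
K → P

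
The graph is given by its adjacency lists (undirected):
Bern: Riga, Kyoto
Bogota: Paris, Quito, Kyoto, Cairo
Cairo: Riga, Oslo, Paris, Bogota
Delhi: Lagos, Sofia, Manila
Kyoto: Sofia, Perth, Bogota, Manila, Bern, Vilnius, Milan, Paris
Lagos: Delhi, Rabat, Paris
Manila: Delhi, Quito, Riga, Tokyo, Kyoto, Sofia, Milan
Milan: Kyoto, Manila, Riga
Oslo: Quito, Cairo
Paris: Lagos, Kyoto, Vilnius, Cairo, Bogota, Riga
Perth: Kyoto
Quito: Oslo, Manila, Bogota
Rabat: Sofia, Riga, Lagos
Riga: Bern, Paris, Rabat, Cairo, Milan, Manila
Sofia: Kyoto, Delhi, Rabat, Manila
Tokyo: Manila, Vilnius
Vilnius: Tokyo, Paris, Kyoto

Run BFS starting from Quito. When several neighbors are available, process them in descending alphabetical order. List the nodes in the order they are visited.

Visit Quito; enqueue Oslo, Manila, Bogota → queue [Oslo, Manila, Bogota]
Visit Oslo; enqueue Cairo → queue [Manila, Bogota, Cairo]
Visit Manila; enqueue Tokyo, Sofia, Riga, Milan, Kyoto, Delhi → queue [Bogota, Cairo, Tokyo, Sofia, Riga, Milan, Kyoto, Delhi]
Visit Bogota; enqueue Paris → queue [Cairo, Tokyo, Sofia, Riga, Milan, Kyoto, Delhi, Paris]
Visit Cairo → queue [Tokyo, Sofia, Riga, Milan, Kyoto, Delhi, Paris]
Visit Tokyo; enqueue Vilnius → queue [Sofia, Riga, Milan, Kyoto, Delhi, Paris, Vilnius]
Visit Sofia; enqueue Rabat → queue [Riga, Milan, Kyoto, Delhi, Paris, Vilnius, Rabat]
Visit Riga; enqueue Bern → queue [Milan, Kyoto, Delhi, Paris, Vilnius, Rabat, Bern]
Visit Milan → queue [Kyoto, Delhi, Paris, Vilnius, Rabat, Bern]
Visit Kyoto; enqueue Perth → queue [Delhi, Paris, Vilnius, Rabat, Bern, Perth]
Visit Delhi; enqueue Lagos → queue [Paris, Vilnius, Rabat, Bern, Perth, Lagos]
Visit Paris → queue [Vilnius, Rabat, Bern, Perth, Lagos]
Visit Vilnius → queue [Rabat, Bern, Perth, Lagos]
Visit Rabat → queue [Bern, Perth, Lagos]
Visit Bern → queue [Perth, Lagos]
Visit Perth → queue [Lagos]
Visit Lagos → queue []

Quito, Oslo, Manila, Bogota, Cairo, Tokyo, Sofia, Riga, Milan, Kyoto, Delhi, Paris, Vilnius, Rabat, Bern, Perth, Lagos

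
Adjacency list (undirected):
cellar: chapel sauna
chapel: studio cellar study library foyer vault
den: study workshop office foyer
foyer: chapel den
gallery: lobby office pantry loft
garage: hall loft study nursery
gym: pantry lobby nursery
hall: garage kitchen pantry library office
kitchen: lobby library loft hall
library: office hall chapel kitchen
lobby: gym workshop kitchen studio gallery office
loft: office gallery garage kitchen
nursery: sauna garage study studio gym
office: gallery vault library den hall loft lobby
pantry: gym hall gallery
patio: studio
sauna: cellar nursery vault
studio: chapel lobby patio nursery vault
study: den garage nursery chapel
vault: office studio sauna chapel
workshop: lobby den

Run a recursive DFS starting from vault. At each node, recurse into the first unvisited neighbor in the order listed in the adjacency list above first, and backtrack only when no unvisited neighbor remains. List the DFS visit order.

Visit vault
vault → office
office → gallery
gallery → lobby
lobby → gym
gym → pantry
pantry → hall
hall → garage
garage → loft
loft → kitchen
kitchen → library
library → chapel
chapel → studio
studio → patio
studio → nursery
nursery → sauna
sauna → cellar
nursery → study
study → den
den → workshop
den → foyer

vault -> office -> gallery -> lobby -> gym -> pantry -> hall -> garage -> loft -> kitchen -> library -> chapel -> studio -> patio -> nursery -> sauna -> cellar -> study -> den -> workshop -> foyer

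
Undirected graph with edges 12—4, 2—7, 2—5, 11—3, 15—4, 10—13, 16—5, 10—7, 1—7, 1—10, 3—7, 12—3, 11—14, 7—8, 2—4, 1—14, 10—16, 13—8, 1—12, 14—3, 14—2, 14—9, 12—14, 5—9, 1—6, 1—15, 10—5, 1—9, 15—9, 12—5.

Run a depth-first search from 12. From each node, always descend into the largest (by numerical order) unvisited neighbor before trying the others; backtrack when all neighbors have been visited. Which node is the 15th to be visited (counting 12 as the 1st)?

13

Visit 12
12 → 14
14 → 11
11 → 3
3 → 7
7 → 10
10 → 16
16 → 5
5 → 9
9 → 15
15 → 4
4 → 2
15 → 1
1 → 6
10 → 13
13 → 8

Visit order: 12, 14, 11, 3, 7, 10, 16, 5, 9, 15, 4, 2, 1, 6, 13, 8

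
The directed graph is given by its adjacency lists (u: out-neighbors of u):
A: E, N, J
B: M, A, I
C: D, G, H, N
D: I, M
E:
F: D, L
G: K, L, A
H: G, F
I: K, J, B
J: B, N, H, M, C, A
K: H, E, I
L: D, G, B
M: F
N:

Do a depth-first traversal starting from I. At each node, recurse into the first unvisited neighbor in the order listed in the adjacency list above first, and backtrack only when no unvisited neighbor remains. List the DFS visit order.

Visit I
I → K
K → H
H → G
G → L
L → D
D → M
M → F
L → B
B → A
A → E
A → N
A → J
J → C

I K H G L D M F B A E N J C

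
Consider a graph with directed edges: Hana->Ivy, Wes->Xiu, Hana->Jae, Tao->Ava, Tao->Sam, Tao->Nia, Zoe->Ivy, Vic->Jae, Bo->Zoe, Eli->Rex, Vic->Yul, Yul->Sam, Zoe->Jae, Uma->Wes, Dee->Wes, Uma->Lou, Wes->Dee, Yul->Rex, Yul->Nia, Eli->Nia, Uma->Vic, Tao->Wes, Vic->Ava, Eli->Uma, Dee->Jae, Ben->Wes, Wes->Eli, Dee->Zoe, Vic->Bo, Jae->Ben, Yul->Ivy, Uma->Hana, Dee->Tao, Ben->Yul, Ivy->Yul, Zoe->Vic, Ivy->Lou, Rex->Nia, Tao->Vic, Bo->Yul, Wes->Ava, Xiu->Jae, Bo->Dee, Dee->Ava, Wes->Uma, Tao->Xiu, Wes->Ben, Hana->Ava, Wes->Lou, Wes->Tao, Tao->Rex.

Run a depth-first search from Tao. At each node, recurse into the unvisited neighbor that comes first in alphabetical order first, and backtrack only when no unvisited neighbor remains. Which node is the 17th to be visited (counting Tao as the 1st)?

Yul

Visit Tao
Tao → Ava
Tao → Nia
Tao → Rex
Tao → Sam
Tao → Vic
Vic → Bo
Bo → Dee
Dee → Jae
Jae → Ben
Ben → Wes
Wes → Eli
Eli → Uma
Uma → Hana
Hana → Ivy
Ivy → Lou
Ivy → Yul
Wes → Xiu
Dee → Zoe

Visit order: Tao, Ava, Nia, Rex, Sam, Vic, Bo, Dee, Jae, Ben, Wes, Eli, Uma, Hana, Ivy, Lou, Yul, Xiu, Zoe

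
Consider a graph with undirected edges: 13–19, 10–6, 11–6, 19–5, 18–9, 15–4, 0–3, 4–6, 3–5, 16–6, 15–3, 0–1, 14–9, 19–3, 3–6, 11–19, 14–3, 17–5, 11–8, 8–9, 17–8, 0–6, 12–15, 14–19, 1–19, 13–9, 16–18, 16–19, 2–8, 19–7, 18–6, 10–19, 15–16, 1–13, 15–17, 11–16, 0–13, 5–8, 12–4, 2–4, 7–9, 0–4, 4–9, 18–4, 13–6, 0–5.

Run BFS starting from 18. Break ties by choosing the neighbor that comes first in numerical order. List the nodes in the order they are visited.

18, 4, 6, 9, 16, 0, 2, 12, 15, 3, 10, 11, 13, 7, 8, 14, 19, 1, 5, 17

Visit 18; enqueue 4, 6, 9, 16 → queue [4, 6, 9, 16]
Visit 4; enqueue 0, 2, 12, 15 → queue [6, 9, 16, 0, 2, 12, 15]
Visit 6; enqueue 3, 10, 11, 13 → queue [9, 16, 0, 2, 12, 15, 3, 10, 11, 13]
Visit 9; enqueue 7, 8, 14 → queue [16, 0, 2, 12, 15, 3, 10, 11, 13, 7, 8, 14]
Visit 16; enqueue 19 → queue [0, 2, 12, 15, 3, 10, 11, 13, 7, 8, 14, 19]
Visit 0; enqueue 1, 5 → queue [2, 12, 15, 3, 10, 11, 13, 7, 8, 14, 19, 1, 5]
Visit 2 → queue [12, 15, 3, 10, 11, 13, 7, 8, 14, 19, 1, 5]
Visit 12 → queue [15, 3, 10, 11, 13, 7, 8, 14, 19, 1, 5]
Visit 15; enqueue 17 → queue [3, 10, 11, 13, 7, 8, 14, 19, 1, 5, 17]
Visit 3 → queue [10, 11, 13, 7, 8, 14, 19, 1, 5, 17]
Visit 10 → queue [11, 13, 7, 8, 14, 19, 1, 5, 17]
Visit 11 → queue [13, 7, 8, 14, 19, 1, 5, 17]
Visit 13 → queue [7, 8, 14, 19, 1, 5, 17]
Visit 7 → queue [8, 14, 19, 1, 5, 17]
Visit 8 → queue [14, 19, 1, 5, 17]
Visit 14 → queue [19, 1, 5, 17]
Visit 19 → queue [1, 5, 17]
Visit 1 → queue [5, 17]
Visit 5 → queue [17]
Visit 17 → queue []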